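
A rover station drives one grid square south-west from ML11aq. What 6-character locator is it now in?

Longitude subsquare a = 0; −1 → -1, wraps to 23 = x, carry into square.
Longitude square 1; −1 → 0.
Latitude subsquare q = 16; −1 → 15 = p.

ML01xp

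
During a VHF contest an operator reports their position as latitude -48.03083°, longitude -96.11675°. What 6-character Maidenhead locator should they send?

EE11wx

Offset from 180°W / 90°S: lon 83.8833°, lat 41.9692°.
Field: 83.8833/20 → 4 → E, 41.9692/10 → 4 → E; chars EE.
Square: 3.8833/2 → 1, 1.9692/1 → 1; chars 11.
Subsquare: 1.8833/0.0833333 → 22 → w, 0.9692/0.0416667 → 23 → x; chars wx.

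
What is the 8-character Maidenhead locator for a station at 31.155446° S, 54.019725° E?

Add 180° to longitude and 90° to latitude: 234.01972, 58.84455.
Field: lon ⌊234.01972/20⌋ = 11 → L; lat ⌊58.84455/10⌋ = 5 → F.
Square: lon ⌊14.01972/2⌋ = 7; lat ⌊8.84455/1⌋ = 8.
Subsquare: lon ⌊0.01972/0.0833333⌋ = 0 → a; lat ⌊0.84455/0.0416667⌋ = 20 → u.
Extended square: lon ⌊0.01972/0.00833333⌋ = 2; lat ⌊0.01122/0.00416667⌋ = 2.

LF78au22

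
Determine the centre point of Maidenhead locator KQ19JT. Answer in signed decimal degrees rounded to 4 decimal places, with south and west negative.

79.8125, 22.7917

Field K=10, Q=16: +10·20° lon, +16·10° lat → SW at lon 20°, lat 70°.
Square 1, 9: +1·2° lon, +9·1° lat → SW at lon 22°, lat 79°.
Subsquare j=9, t=19: +9·0.0833333° lon, +19·0.0416667° lat → SW at lon 22.75°, lat 79.7917°.
Cell spans 0.0833333° lon × 0.0416667° lat. Centre is SW corner plus half of each.
latitude 79.8125, longitude 22.7917.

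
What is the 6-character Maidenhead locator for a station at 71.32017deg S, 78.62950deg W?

Shift to the Maidenhead origin (180°W, 90°S): lon 101.3705, lat 18.6798.
Field (20°×10°, letters A–R): lon ⌊101.3705/20⌋ = 5 → F; lat ⌊18.6798/10⌋ = 1 → B.
Square (2°×1°, digits 0–9): lon ⌊1.3705/2⌋ = 0; lat ⌊8.6798/1⌋ = 8.
Subsquare (5′×2.5′, letters a–x): lon ⌊1.3705/0.0833333⌋ = 16 → q; lat ⌊0.6798/0.0416667⌋ = 16 → q.

FB08qq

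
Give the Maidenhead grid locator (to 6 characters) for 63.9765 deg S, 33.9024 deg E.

KC66wa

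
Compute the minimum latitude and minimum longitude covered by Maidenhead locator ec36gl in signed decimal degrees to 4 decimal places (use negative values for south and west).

Field E=4, C=2: +4·20° lon, +2·10° lat → SW at lon -100°, lat -70°.
Square 3, 6: +3·2° lon, +6·1° lat → SW at lon -94°, lat -64°.
Subsquare g=6, l=11: +6·0.0833333° lon, +11·0.0416667° lat → SW at lon -93.5°, lat -63.5417°.
latitude -63.5417, longitude -93.5000.

-63.5417, -93.5000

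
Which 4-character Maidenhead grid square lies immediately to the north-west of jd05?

ID96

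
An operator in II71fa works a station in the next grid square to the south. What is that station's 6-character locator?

Latitude subsquare a = 0; −1 → -1, wraps to 23 = x, carry into square.
Latitude square 1; −1 → 0.
The longitude characters are unchanged.

II70fx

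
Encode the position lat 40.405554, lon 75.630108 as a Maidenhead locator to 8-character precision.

MN70tj57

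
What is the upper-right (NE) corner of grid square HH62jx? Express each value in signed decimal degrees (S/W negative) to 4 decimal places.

Field H=7, H=7: +7·20° lon, +7·10° lat → SW at lon -40°, lat -20°.
Square 6, 2: +6·2° lon, +2·1° lat → SW at lon -28°, lat -18°.
Subsquare j=9, x=23: +9·0.0833333° lon, +23·0.0416667° lat → SW at lon -27.25°, lat -17.0417°.
Cell spans 0.0833333° lon × 0.0416667° lat. NE corner is SW corner plus one full cell.
latitude -17.0000, longitude -27.1667.

-17.0000, -27.1667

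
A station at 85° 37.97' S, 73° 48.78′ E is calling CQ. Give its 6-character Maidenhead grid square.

Add 180° to longitude and 90° to latitude: 253.8130, 4.3672.
Field (20°×10°, letters A–R): 253.8130/20 → 12 → M, 4.3672/10 → 0 → A; chars MA.
Square (2°×1°, digits 0–9): 13.8130/2 → 6, 4.3672/1 → 4; chars 64.
Subsquare (5′×2.5′, letters a–x): 1.8130/0.0833333 → 21 → v, 0.3672/0.0416667 → 8 → i; chars vi.

MA64vi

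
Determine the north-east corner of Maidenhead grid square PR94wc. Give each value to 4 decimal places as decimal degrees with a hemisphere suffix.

84.1250° N, 139.9167° E

Field P=15, R=17: +15·20° lon, +17·10° lat → SW at lon 120°, lat 80°.
Square 9, 4: +9·2° lon, +4·1° lat → SW at lon 138°, lat 84°.
Subsquare w=22, c=2: +22·0.0833333° lon, +2·0.0416667° lat → SW at lon 139.833°, lat 84.0833°.
Cell spans 0.0833333° lon × 0.0416667° lat. NE corner is SW corner plus one full cell.
latitude 84.1250° N, longitude 139.9167° E.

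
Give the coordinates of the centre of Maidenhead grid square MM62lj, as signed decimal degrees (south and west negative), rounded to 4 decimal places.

Field M=12, M=12: +12·20° lon, +12·10° lat → SW at lon 60°, lat 30°.
Square 6, 2: +6·2° lon, +2·1° lat → SW at lon 72°, lat 32°.
Subsquare l=11, j=9: +11·0.0833333° lon, +9·0.0416667° lat → SW at lon 72.9167°, lat 32.375°.
Cell spans 0.0833333° lon × 0.0416667° lat. Centre is SW corner plus half of each.
latitude 32.3958, longitude 72.9583.

32.3958, 72.9583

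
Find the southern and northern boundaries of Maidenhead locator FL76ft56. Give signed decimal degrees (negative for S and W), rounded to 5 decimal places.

Field F=5, L=11: +5·20° lon, +11·10° lat → SW at lon -80°, lat 20°.
Square 7, 6: +7·2° lon, +6·1° lat → SW at lon -66°, lat 26°.
Subsquare f=5, t=19: +5·0.0833333° lon, +19·0.0416667° lat → SW at lon -65.5833°, lat 26.7917°.
Extended square 5, 6: +5·0.00833333° lon, +6·0.00416667° lat → SW at lon -65.5417°, lat 26.8167°.
Cell spans 0.00833333° lon × 0.00416667° lat.
south 26.81667, north 26.82083.

26.81667, 26.82083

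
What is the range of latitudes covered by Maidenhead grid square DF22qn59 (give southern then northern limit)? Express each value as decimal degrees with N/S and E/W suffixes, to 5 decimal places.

37.42083° S, 37.41667° S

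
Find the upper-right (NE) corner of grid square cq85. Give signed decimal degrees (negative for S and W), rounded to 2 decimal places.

76.00, -122.00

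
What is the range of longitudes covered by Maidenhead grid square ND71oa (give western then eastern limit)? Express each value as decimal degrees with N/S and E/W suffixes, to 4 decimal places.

95.1667° E, 95.2500° E

Field N=13, D=3: +13·20° lon, +3·10° lat → SW at lon 80°, lat -60°.
Square 7, 1: +7·2° lon, +1·1° lat → SW at lon 94°, lat -59°.
Subsquare o=14, a=0: +14·0.0833333° lon, +0·0.0416667° lat → SW at lon 95.1667°, lat -59°.
Cell spans 0.0833333° lon × 0.0416667° lat.
west 95.1667° E, east 95.2500° E.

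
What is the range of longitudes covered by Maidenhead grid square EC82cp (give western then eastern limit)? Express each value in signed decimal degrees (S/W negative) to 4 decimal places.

-83.8333, -83.7500

Field E=4, C=2: +4·20° lon, +2·10° lat → SW at lon -100°, lat -70°.
Square 8, 2: +8·2° lon, +2·1° lat → SW at lon -84°, lat -68°.
Subsquare c=2, p=15: +2·0.0833333° lon, +15·0.0416667° lat → SW at lon -83.8333°, lat -67.375°.
Cell spans 0.0833333° lon × 0.0416667° lat.
west -83.8333, east -83.7500.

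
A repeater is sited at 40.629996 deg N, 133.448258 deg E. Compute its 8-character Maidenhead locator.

PN60rp31

Offset from 180°W / 90°S: lon 313.44826°, lat 130.63000°.
Field: lon ⌊313.44826/20⌋ = 15 → P; lat ⌊130.63000/10⌋ = 13 → N.
Square: lon ⌊13.44826/2⌋ = 6; lat ⌊0.63000/1⌋ = 0.
Subsquare: lon ⌊1.44826/0.0833333⌋ = 17 → r; lat ⌊0.63000/0.0416667⌋ = 15 → p.
Extended square: lon ⌊0.03159/0.00833333⌋ = 3; lat ⌊0.00500/0.00416667⌋ = 1.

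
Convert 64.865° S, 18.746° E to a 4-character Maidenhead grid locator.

JC95

Offset from 180°W / 90°S: lon 198.75°, lat 25.14°.
Field: 198.75/20 → 9 → J, 25.14/10 → 2 → C; chars JC.
Square: 18.75/2 → 9, 5.14/1 → 5; chars 95.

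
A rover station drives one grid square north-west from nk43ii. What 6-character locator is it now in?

Longitude subsquare i = 8; −1 → 7 = h.
Latitude subsquare i = 8; +1 → 9 = j.

NK43hj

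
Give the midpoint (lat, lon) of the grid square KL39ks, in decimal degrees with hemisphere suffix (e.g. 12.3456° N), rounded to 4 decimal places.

29.7708° N, 26.8750° E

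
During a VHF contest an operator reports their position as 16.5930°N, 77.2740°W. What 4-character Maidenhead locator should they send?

Shift to the Maidenhead origin (180°W, 90°S): lon 102.73, lat 106.59.
Field: lon ⌊102.73/20⌋ = 5 → F; lat ⌊106.59/10⌋ = 10 → K.
Square: lon ⌊2.73/2⌋ = 1; lat ⌊6.59/1⌋ = 6.

FK16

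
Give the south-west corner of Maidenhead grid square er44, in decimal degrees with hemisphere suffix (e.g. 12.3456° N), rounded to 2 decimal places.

Field E=4, R=17: +4·20° lon, +17·10° lat → SW at lon -100°, lat 80°.
Square 4, 4: +4·2° lon, +4·1° lat → SW at lon -92°, lat 84°.
latitude 84.00° N, longitude 92.00° W.

84.00° N, 92.00° W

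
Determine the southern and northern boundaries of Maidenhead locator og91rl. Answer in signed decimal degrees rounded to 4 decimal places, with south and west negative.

-28.5417, -28.5000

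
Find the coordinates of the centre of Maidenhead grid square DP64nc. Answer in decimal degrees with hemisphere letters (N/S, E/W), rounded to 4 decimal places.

Field D=3, P=15: +3·20° lon, +15·10° lat → SW at lon -120°, lat 60°.
Square 6, 4: +6·2° lon, +4·1° lat → SW at lon -108°, lat 64°.
Subsquare n=13, c=2: +13·0.0833333° lon, +2·0.0416667° lat → SW at lon -106.917°, lat 64.0833°.
Cell spans 0.0833333° lon × 0.0416667° lat. Centre is SW corner plus half of each.
latitude 64.1042° N, longitude 106.8750° W.

64.1042° N, 106.8750° W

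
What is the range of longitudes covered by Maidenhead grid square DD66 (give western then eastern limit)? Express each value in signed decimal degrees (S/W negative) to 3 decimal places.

-108.000, -106.000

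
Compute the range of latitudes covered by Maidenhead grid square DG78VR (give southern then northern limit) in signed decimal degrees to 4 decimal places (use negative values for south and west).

-21.2917, -21.2500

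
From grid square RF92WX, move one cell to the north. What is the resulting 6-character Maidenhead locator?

RF93wa

Latitude subsquare x = 23; +1 → 24, wraps to 0 = a, carry into square.
Latitude square 2; +1 → 3.
The longitude characters are unchanged.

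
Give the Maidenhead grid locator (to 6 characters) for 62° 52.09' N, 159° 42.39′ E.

QP92uu

Shift to the Maidenhead origin (180°W, 90°S): lon 339.7065, lat 152.8682.
Field (20°×10°, letters A–R): lon ⌊339.7065/20⌋ = 16 → Q; lat ⌊152.8682/10⌋ = 15 → P.
Square (2°×1°, digits 0–9): lon ⌊19.7065/2⌋ = 9; lat ⌊2.8682/1⌋ = 2.
Subsquare (5′×2.5′, letters a–x): lon ⌊1.7065/0.0833333⌋ = 20 → u; lat ⌊0.8682/0.0416667⌋ = 20 → u.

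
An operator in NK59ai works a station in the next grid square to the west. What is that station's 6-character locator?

NK49xi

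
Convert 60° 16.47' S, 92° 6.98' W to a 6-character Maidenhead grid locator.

Offset from 180°W / 90°S: lon 87.8837°, lat 29.7255°.
Field: lon ⌊87.8837/20⌋ = 4 → E; lat ⌊29.7255/10⌋ = 2 → C.
Square: lon ⌊7.8837/2⌋ = 3; lat ⌊9.7255/1⌋ = 9.
Subsquare: lon ⌊1.8837/0.0833333⌋ = 22 → w; lat ⌊0.7255/0.0416667⌋ = 17 → r.

EC39wr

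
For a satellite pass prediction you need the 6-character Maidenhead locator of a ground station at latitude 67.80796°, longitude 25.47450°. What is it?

KP27rt

Offset from 180°W / 90°S: lon 205.4745°, lat 157.8080°.
Field (20°×10°, letters A–R): lon ⌊205.4745/20⌋ = 10 → K; lat ⌊157.8080/10⌋ = 15 → P.
Square (2°×1°, digits 0–9): lon ⌊5.4745/2⌋ = 2; lat ⌊7.8080/1⌋ = 7.
Subsquare (5′×2.5′, letters a–x): lon ⌊1.4745/0.0833333⌋ = 17 → r; lat ⌊0.8080/0.0416667⌋ = 19 → t.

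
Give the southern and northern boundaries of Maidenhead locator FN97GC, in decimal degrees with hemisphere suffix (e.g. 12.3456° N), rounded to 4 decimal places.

Field F=5, N=13: +5·20° lon, +13·10° lat → SW at lon -80°, lat 40°.
Square 9, 7: +9·2° lon, +7·1° lat → SW at lon -62°, lat 47°.
Subsquare g=6, c=2: +6·0.0833333° lon, +2·0.0416667° lat → SW at lon -61.5°, lat 47.0833°.
Cell spans 0.0833333° lon × 0.0416667° lat.
south 47.0833° N, north 47.1250° N.

47.0833° N, 47.1250° N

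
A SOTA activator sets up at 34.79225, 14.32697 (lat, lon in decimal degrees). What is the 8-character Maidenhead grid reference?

JM74dt90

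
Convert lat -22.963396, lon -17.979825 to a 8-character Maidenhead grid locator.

IG17aa28

Offset from 180°W / 90°S: lon 162.02017°, lat 67.03660°.
Field: 162.02017/20 → 8 → I, 67.03660/10 → 6 → G; chars IG.
Square: 2.02017/2 → 1, 7.03660/1 → 7; chars 17.
Subsquare: 0.02017/0.0833333 → 0 → a, 0.03660/0.0416667 → 0 → a; chars aa.
Extended square: 0.02017/0.00833333 → 2, 0.03660/0.00416667 → 8; chars 28.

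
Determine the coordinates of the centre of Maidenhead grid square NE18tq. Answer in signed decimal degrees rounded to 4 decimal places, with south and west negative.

-41.3125, 83.6250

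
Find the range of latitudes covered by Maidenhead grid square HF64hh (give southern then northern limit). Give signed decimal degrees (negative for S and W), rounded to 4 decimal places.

-35.7083, -35.6667

Field H=7, F=5: +7·20° lon, +5·10° lat → SW at lon -40°, lat -40°.
Square 6, 4: +6·2° lon, +4·1° lat → SW at lon -28°, lat -36°.
Subsquare h=7, h=7: +7·0.0833333° lon, +7·0.0416667° lat → SW at lon -27.4167°, lat -35.7083°.
Cell spans 0.0833333° lon × 0.0416667° lat.
south -35.7083, north -35.6667.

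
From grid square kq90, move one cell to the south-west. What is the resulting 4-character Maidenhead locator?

KP89

Longitude square 9; −1 → 8.
Latitude square 0; −1 → -1, wraps to 9, carry into field.
Latitude field Q = 16; −1 → 15 = P.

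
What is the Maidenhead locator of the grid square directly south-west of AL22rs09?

AL22qs98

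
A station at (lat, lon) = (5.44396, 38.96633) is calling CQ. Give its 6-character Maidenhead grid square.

Shift to the Maidenhead origin (180°W, 90°S): lon 218.9663, lat 95.4440.
Field (20°×10°, letters A–R): 218.9663/20 → 10 → K, 95.4440/10 → 9 → J; chars KJ.
Square (2°×1°, digits 0–9): 18.9663/2 → 9, 5.4440/1 → 5; chars 95.
Subsquare (5′×2.5′, letters a–x): 0.9663/0.0833333 → 11 → l, 0.4440/0.0416667 → 10 → k; chars lk.

KJ95lk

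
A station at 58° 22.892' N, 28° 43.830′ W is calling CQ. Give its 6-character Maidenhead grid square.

HO58pj

Offset from 180°W / 90°S: lon 151.2695°, lat 148.3815°.
Field: 151.2695/20 → 7 → H, 148.3815/10 → 14 → O; chars HO.
Square: 11.2695/2 → 5, 8.3815/1 → 8; chars 58.
Subsquare: 1.2695/0.0833333 → 15 → p, 0.3815/0.0416667 → 9 → j; chars pj.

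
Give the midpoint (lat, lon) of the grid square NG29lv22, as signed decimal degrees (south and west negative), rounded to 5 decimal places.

-20.11458, 84.93750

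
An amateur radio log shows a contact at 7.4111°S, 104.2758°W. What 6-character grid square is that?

Offset from 180°W / 90°S: lon 75.7242°, lat 82.5889°.
Field (20°×10°, letters A–R): 75.7242/20 → 3 → D, 82.5889/10 → 8 → I; chars DI.
Square (2°×1°, digits 0–9): 15.7242/2 → 7, 2.5889/1 → 2; chars 72.
Subsquare (5′×2.5′, letters a–x): 1.7242/0.0833333 → 20 → u, 0.5889/0.0416667 → 14 → o; chars uo.

DI72uo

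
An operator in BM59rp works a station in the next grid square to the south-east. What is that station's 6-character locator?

Longitude subsquare r = 17; +1 → 18 = s.
Latitude subsquare p = 15; −1 → 14 = o.

BM59so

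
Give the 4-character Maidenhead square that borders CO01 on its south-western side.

BO90

Longitude square 0; −1 → -1, wraps to 9, carry into field.
Longitude field C = 2; −1 → 1 = B.
Latitude square 1; −1 → 0.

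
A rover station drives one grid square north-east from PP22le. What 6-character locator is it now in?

PP22mf

Longitude subsquare l = 11; +1 → 12 = m.
Latitude subsquare e = 4; +1 → 5 = f.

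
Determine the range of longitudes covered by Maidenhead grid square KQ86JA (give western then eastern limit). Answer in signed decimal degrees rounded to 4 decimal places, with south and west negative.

Field K=10, Q=16: +10·20° lon, +16·10° lat → SW at lon 20°, lat 70°.
Square 8, 6: +8·2° lon, +6·1° lat → SW at lon 36°, lat 76°.
Subsquare j=9, a=0: +9·0.0833333° lon, +0·0.0416667° lat → SW at lon 36.75°, lat 76°.
Cell spans 0.0833333° lon × 0.0416667° lat.
west 36.7500, east 36.8333.

36.7500, 36.8333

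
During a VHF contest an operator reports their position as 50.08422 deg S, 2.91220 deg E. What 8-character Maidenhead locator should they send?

JD19kv99

Shift to the Maidenhead origin (180°W, 90°S): lon 182.91220, lat 39.91578.
Field: 182.91220/20 → 9 → J, 39.91578/10 → 3 → D; chars JD.
Square: 2.91220/2 → 1, 9.91578/1 → 9; chars 19.
Subsquare: 0.91220/0.0833333 → 10 → k, 0.91578/0.0416667 → 21 → v; chars kv.
Extended square: 0.07887/0.00833333 → 9, 0.04078/0.00416667 → 9; chars 99.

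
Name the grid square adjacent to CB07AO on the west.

Longitude subsquare a = 0; −1 → -1, wraps to 23 = x, carry into square.
Longitude square 0; −1 → -1, wraps to 9, carry into field.
Longitude field C = 2; −1 → 1 = B.
The latitude characters are unchanged.

BB97xo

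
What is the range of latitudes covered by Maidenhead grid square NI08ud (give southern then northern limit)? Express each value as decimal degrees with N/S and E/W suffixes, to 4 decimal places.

Field N=13, I=8: +13·20° lon, +8·10° lat → SW at lon 80°, lat -10°.
Square 0, 8: +0·2° lon, +8·1° lat → SW at lon 80°, lat -2°.
Subsquare u=20, d=3: +20·0.0833333° lon, +3·0.0416667° lat → SW at lon 81.6667°, lat -1.875°.
Cell spans 0.0833333° lon × 0.0416667° lat.
south 1.8750° S, north 1.8333° S.

1.8750° S, 1.8333° S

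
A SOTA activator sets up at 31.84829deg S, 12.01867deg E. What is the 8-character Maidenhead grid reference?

JF68ad26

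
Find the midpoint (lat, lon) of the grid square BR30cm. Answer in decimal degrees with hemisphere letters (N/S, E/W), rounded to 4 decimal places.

Field B=1, R=17: +1·20° lon, +17·10° lat → SW at lon -160°, lat 80°.
Square 3, 0: +3·2° lon, +0·1° lat → SW at lon -154°, lat 80°.
Subsquare c=2, m=12: +2·0.0833333° lon, +12·0.0416667° lat → SW at lon -153.833°, lat 80.5°.
Cell spans 0.0833333° lon × 0.0416667° lat. Centre is SW corner plus half of each.
latitude 80.5208° N, longitude 153.7917° W.

80.5208° N, 153.7917° W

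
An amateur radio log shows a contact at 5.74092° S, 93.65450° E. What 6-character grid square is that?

Shift to the Maidenhead origin (180°W, 90°S): lon 273.6545, lat 84.2591.
Field: 273.6545/20 → 13 → N, 84.2591/10 → 8 → I; chars NI.
Square: 13.6545/2 → 6, 4.2591/1 → 4; chars 64.
Subsquare: 1.6545/0.0833333 → 19 → t, 0.2591/0.0416667 → 6 → g; chars tg.

NI64tg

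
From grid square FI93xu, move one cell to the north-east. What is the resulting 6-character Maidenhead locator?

GI03av

Longitude subsquare x = 23; +1 → 24, wraps to 0 = a, carry into square.
Longitude square 9; +1 → 10, wraps to 0, carry into field.
Longitude field F = 5; +1 → 6 = G.
Latitude subsquare u = 20; +1 → 21 = v.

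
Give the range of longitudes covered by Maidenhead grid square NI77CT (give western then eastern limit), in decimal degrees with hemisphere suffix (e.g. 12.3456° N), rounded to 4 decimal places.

Field N=13, I=8: +13·20° lon, +8·10° lat → SW at lon 80°, lat -10°.
Square 7, 7: +7·2° lon, +7·1° lat → SW at lon 94°, lat -3°.
Subsquare c=2, t=19: +2·0.0833333° lon, +19·0.0416667° lat → SW at lon 94.1667°, lat -2.20833°.
Cell spans 0.0833333° lon × 0.0416667° lat.
west 94.1667° E, east 94.2500° E.

94.1667° E, 94.2500° E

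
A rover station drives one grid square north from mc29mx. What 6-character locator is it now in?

Latitude subsquare x = 23; +1 → 24, wraps to 0 = a, carry into square.
Latitude square 9; +1 → 10, wraps to 0, carry into field.
Latitude field C = 2; +1 → 3 = D.
The longitude characters are unchanged.

MD20ma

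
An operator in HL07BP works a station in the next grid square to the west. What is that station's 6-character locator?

Longitude subsquare b = 1; −1 → 0 = a.
The latitude characters are unchanged.

HL07ap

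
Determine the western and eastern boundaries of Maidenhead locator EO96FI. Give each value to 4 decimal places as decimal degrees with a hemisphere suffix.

81.5833° W, 81.5000° W

Field E=4, O=14: +4·20° lon, +14·10° lat → SW at lon -100°, lat 50°.
Square 9, 6: +9·2° lon, +6·1° lat → SW at lon -82°, lat 56°.
Subsquare f=5, i=8: +5·0.0833333° lon, +8·0.0416667° lat → SW at lon -81.5833°, lat 56.3333°.
Cell spans 0.0833333° lon × 0.0416667° lat.
west 81.5833° W, east 81.5000° W.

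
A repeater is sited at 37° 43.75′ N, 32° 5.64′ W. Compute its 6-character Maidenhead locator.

HM37wr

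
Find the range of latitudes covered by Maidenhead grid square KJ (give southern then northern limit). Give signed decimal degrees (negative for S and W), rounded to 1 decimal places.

0.0, 10.0

Field K=10, J=9: +10·20° lon, +9·10° lat → SW at lon 20°, lat 0°.
Cell spans 20° lon × 10° lat.
south 0.0, north 10.0.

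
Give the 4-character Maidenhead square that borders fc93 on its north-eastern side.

GC04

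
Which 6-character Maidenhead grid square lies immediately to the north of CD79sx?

CE70sa

Latitude subsquare x = 23; +1 → 24, wraps to 0 = a, carry into square.
Latitude square 9; +1 → 10, wraps to 0, carry into field.
Latitude field D = 3; +1 → 4 = E.
The longitude characters are unchanged.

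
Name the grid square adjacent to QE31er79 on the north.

Latitude extended square 9; +1 → 10, wraps to 0, carry into subsquare.
Latitude subsquare r = 17; +1 → 18 = s.
The longitude characters are unchanged.

QE31es70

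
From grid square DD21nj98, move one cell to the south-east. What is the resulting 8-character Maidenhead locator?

DD21oj07

Longitude extended square 9; +1 → 10, wraps to 0, carry into subsquare.
Longitude subsquare n = 13; +1 → 14 = o.
Latitude extended square 8; −1 → 7.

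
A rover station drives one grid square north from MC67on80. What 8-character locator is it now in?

MC67on81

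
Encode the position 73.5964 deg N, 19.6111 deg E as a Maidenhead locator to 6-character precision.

Add 180° to longitude and 90° to latitude: 199.6111, 163.5964.
Field: lon ⌊199.6111/20⌋ = 9 → J; lat ⌊163.5964/10⌋ = 16 → Q.
Square: lon ⌊19.6111/2⌋ = 9; lat ⌊3.5964/1⌋ = 3.
Subsquare: lon ⌊1.6111/0.0833333⌋ = 19 → t; lat ⌊0.5964/0.0416667⌋ = 14 → o.

JQ93to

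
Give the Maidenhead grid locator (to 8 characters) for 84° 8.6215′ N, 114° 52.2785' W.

Offset from 180°W / 90°S: lon 65.12869°, lat 174.14369°.
Field (20°×10°, letters A–R): 65.12869/20 → 3 → D, 174.14369/10 → 17 → R; chars DR.
Square (2°×1°, digits 0–9): 5.12869/2 → 2, 4.14369/1 → 4; chars 24.
Subsquare (5′×2.5′, letters a–x): 1.12869/0.0833333 → 13 → n, 0.14369/0.0416667 → 3 → d; chars nd.
Extended square (30″×15″, digits 0–9): 0.04536/0.00833333 → 5, 0.01869/0.00416667 → 4; chars 54.

DR24nd54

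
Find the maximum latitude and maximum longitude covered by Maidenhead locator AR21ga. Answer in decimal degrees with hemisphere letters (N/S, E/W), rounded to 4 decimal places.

81.0417° N, 175.4167° W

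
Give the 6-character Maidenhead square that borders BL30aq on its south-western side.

Longitude subsquare a = 0; −1 → -1, wraps to 23 = x, carry into square.
Longitude square 3; −1 → 2.
Latitude subsquare q = 16; −1 → 15 = p.

BL20xp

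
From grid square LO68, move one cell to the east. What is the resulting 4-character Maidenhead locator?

LO78

Longitude square 6; +1 → 7.
The latitude characters are unchanged.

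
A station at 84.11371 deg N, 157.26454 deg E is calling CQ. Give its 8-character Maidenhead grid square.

Add 180° to longitude and 90° to latitude: 337.26454, 174.11371.
Field: 337.26454/20 → 16 → Q, 174.11371/10 → 17 → R; chars QR.
Square: 17.26454/2 → 8, 4.11371/1 → 4; chars 84.
Subsquare: 1.26454/0.0833333 → 15 → p, 0.11371/0.0416667 → 2 → c; chars pc.
Extended square: 0.01454/0.00833333 → 1, 0.03038/0.00416667 → 7; chars 17.

QR84pc17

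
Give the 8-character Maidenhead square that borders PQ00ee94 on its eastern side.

Longitude extended square 9; +1 → 10, wraps to 0, carry into subsquare.
Longitude subsquare e = 4; +1 → 5 = f.
The latitude characters are unchanged.

PQ00fe04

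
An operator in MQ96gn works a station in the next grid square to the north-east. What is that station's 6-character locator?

Longitude subsquare g = 6; +1 → 7 = h.
Latitude subsquare n = 13; +1 → 14 = o.

MQ96ho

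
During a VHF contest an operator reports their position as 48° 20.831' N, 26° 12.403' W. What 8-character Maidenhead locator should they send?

HN68vi53

Add 180° to longitude and 90° to latitude: 153.79328, 138.34718.
Field (20°×10°, letters A–R): 153.79328/20 → 7 → H, 138.34718/10 → 13 → N; chars HN.
Square (2°×1°, digits 0–9): 13.79328/2 → 6, 8.34718/1 → 8; chars 68.
Subsquare (5′×2.5′, letters a–x): 1.79328/0.0833333 → 21 → v, 0.34718/0.0416667 → 8 → i; chars vi.
Extended square (30″×15″, digits 0–9): 0.04328/0.00833333 → 5, 0.01385/0.00416667 → 3; chars 53.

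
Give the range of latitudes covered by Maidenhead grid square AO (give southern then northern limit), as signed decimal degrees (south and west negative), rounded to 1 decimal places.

Field A=0, O=14: +0·20° lon, +14·10° lat → SW at lon -180°, lat 50°.
Cell spans 20° lon × 10° lat.
south 50.0, north 60.0.

50.0, 60.0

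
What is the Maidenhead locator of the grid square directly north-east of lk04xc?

LK14ad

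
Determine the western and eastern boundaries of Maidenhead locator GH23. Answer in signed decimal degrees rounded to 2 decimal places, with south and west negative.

-56.00, -54.00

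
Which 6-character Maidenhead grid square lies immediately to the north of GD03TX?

GD04ta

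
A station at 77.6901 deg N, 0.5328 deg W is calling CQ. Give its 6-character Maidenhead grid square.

IQ97rq

Shift to the Maidenhead origin (180°W, 90°S): lon 179.4672, lat 167.6901.
Field (20°×10°, letters A–R): 179.4672/20 → 8 → I, 167.6901/10 → 16 → Q; chars IQ.
Square (2°×1°, digits 0–9): 19.4672/2 → 9, 7.6901/1 → 7; chars 97.
Subsquare (5′×2.5′, letters a–x): 1.4672/0.0833333 → 17 → r, 0.6901/0.0416667 → 16 → q; chars rq.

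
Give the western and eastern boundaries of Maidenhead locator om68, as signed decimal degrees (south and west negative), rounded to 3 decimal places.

Field O=14, M=12: +14·20° lon, +12·10° lat → SW at lon 100°, lat 30°.
Square 6, 8: +6·2° lon, +8·1° lat → SW at lon 112°, lat 38°.
Cell spans 2° lon × 1° lat.
west 112.000, east 114.000.

112.000, 114.000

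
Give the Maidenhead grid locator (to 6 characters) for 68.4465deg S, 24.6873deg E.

Add 180° to longitude and 90° to latitude: 204.6873, 21.5535.
Field: lon ⌊204.6873/20⌋ = 10 → K; lat ⌊21.5535/10⌋ = 2 → C.
Square: lon ⌊4.6873/2⌋ = 2; lat ⌊1.5535/1⌋ = 1.
Subsquare: lon ⌊0.6873/0.0833333⌋ = 8 → i; lat ⌊0.5535/0.0416667⌋ = 13 → n.

KC21in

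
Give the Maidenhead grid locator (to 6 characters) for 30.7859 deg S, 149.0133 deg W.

BF59lf

Offset from 180°W / 90°S: lon 30.9867°, lat 59.2141°.
Field: lon ⌊30.9867/20⌋ = 1 → B; lat ⌊59.2141/10⌋ = 5 → F.
Square: lon ⌊10.9867/2⌋ = 5; lat ⌊9.2141/1⌋ = 9.
Subsquare: lon ⌊0.9867/0.0833333⌋ = 11 → l; lat ⌊0.2141/0.0416667⌋ = 5 → f.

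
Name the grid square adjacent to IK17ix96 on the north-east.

IK17jx07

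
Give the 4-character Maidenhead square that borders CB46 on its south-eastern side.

Longitude square 4; +1 → 5.
Latitude square 6; −1 → 5.

CB55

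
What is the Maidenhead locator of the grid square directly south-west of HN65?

Longitude square 6; −1 → 5.
Latitude square 5; −1 → 4.

HN54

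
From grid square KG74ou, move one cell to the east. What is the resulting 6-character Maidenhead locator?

Longitude subsquare o = 14; +1 → 15 = p.
The latitude characters are unchanged.

KG74pu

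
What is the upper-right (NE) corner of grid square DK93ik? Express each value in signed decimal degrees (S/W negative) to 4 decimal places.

13.4583, -101.2500

Field D=3, K=10: +3·20° lon, +10·10° lat → SW at lon -120°, lat 10°.
Square 9, 3: +9·2° lon, +3·1° lat → SW at lon -102°, lat 13°.
Subsquare i=8, k=10: +8·0.0833333° lon, +10·0.0416667° lat → SW at lon -101.333°, lat 13.4167°.
Cell spans 0.0833333° lon × 0.0416667° lat. NE corner is SW corner plus one full cell.
latitude 13.4583, longitude -101.2500.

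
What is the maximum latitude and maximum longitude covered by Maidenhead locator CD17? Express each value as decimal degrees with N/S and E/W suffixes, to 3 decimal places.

52.000° S, 136.000° W

Field C=2, D=3: +2·20° lon, +3·10° lat → SW at lon -140°, lat -60°.
Square 1, 7: +1·2° lon, +7·1° lat → SW at lon -138°, lat -53°.
Cell spans 2° lon × 1° lat. NE corner is SW corner plus one full cell.
latitude 52.000° S, longitude 136.000° W.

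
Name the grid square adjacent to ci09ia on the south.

CI08ix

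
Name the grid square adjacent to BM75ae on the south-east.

Longitude subsquare a = 0; +1 → 1 = b.
Latitude subsquare e = 4; −1 → 3 = d.

BM75bd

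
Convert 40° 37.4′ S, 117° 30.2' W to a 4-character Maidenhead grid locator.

DE19

Add 180° to longitude and 90° to latitude: 62.50, 49.38.
Field: 62.50/20 → 3 → D, 49.38/10 → 4 → E; chars DE.
Square: 2.50/2 → 1, 9.38/1 → 9; chars 19.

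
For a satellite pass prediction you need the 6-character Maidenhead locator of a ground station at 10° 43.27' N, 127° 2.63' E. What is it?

Shift to the Maidenhead origin (180°W, 90°S): lon 307.0438, lat 100.7212.
Field: 307.0438/20 → 15 → P, 100.7212/10 → 10 → K; chars PK.
Square: 7.0438/2 → 3, 0.7212/1 → 0; chars 30.
Subsquare: 1.0438/0.0833333 → 12 → m, 0.7212/0.0416667 → 17 → r; chars mr.

PK30mr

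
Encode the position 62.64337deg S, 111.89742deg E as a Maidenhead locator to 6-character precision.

OC57wi

Add 180° to longitude and 90° to latitude: 291.8974, 27.3566.
Field: lon ⌊291.8974/20⌋ = 14 → O; lat ⌊27.3566/10⌋ = 2 → C.
Square: lon ⌊11.8974/2⌋ = 5; lat ⌊7.3566/1⌋ = 7.
Subsquare: lon ⌊1.8974/0.0833333⌋ = 22 → w; lat ⌊0.3566/0.0416667⌋ = 8 → i.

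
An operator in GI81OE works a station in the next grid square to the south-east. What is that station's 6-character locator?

GI81pd

Longitude subsquare o = 14; +1 → 15 = p.
Latitude subsquare e = 4; −1 → 3 = d.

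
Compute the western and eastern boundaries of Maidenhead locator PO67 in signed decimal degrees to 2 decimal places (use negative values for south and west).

Field P=15, O=14: +15·20° lon, +14·10° lat → SW at lon 120°, lat 50°.
Square 6, 7: +6·2° lon, +7·1° lat → SW at lon 132°, lat 57°.
Cell spans 2° lon × 1° lat.
west 132.00, east 134.00.

132.00, 134.00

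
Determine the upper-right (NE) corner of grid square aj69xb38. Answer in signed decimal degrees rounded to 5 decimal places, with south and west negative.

9.07917, -166.05000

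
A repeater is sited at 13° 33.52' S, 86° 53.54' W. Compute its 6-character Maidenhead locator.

EH66nk

Add 180° to longitude and 90° to latitude: 93.1077, 76.4413.
Field: 93.1077/20 → 4 → E, 76.4413/10 → 7 → H; chars EH.
Square: 13.1077/2 → 6, 6.4413/1 → 6; chars 66.
Subsquare: 1.1077/0.0833333 → 13 → n, 0.4413/0.0416667 → 10 → k; chars nk.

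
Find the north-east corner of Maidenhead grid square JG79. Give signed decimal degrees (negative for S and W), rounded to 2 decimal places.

-20.00, 16.00

Field J=9, G=6: +9·20° lon, +6·10° lat → SW at lon 0°, lat -30°.
Square 7, 9: +7·2° lon, +9·1° lat → SW at lon 14°, lat -21°.
Cell spans 2° lon × 1° lat. NE corner is SW corner plus one full cell.
latitude -20.00, longitude 16.00.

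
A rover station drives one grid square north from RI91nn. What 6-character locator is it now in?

RI91no

Latitude subsquare n = 13; +1 → 14 = o.
The longitude characters are unchanged.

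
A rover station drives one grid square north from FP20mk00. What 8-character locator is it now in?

Latitude extended square 0; +1 → 1.
The longitude characters are unchanged.

FP20mk01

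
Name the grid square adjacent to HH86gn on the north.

HH86go

Latitude subsquare n = 13; +1 → 14 = o.
The longitude characters are unchanged.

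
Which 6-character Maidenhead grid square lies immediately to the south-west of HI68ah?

HI58xg

Longitude subsquare a = 0; −1 → -1, wraps to 23 = x, carry into square.
Longitude square 6; −1 → 5.
Latitude subsquare h = 7; −1 → 6 = g.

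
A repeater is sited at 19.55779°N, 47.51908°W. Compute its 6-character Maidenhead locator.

Offset from 180°W / 90°S: lon 132.4809°, lat 109.5578°.
Field (20°×10°, letters A–R): lon ⌊132.4809/20⌋ = 6 → G; lat ⌊109.5578/10⌋ = 10 → K.
Square (2°×1°, digits 0–9): lon ⌊12.4809/2⌋ = 6; lat ⌊9.5578/1⌋ = 9.
Subsquare (5′×2.5′, letters a–x): lon ⌊0.4809/0.0833333⌋ = 5 → f; lat ⌊0.5578/0.0416667⌋ = 13 → n.

GK69fn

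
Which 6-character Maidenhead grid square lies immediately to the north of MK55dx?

Latitude subsquare x = 23; +1 → 24, wraps to 0 = a, carry into square.
Latitude square 5; +1 → 6.
The longitude characters are unchanged.

MK56da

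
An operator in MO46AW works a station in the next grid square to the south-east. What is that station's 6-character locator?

MO46bv

Longitude subsquare a = 0; +1 → 1 = b.
Latitude subsquare w = 22; −1 → 21 = v.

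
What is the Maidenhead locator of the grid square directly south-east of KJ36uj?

Longitude subsquare u = 20; +1 → 21 = v.
Latitude subsquare j = 9; −1 → 8 = i.

KJ36vi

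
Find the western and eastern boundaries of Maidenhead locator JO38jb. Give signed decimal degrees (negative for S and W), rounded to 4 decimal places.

Field J=9, O=14: +9·20° lon, +14·10° lat → SW at lon 0°, lat 50°.
Square 3, 8: +3·2° lon, +8·1° lat → SW at lon 6°, lat 58°.
Subsquare j=9, b=1: +9·0.0833333° lon, +1·0.0416667° lat → SW at lon 6.75°, lat 58.0417°.
Cell spans 0.0833333° lon × 0.0416667° lat.
west 6.7500, east 6.8333.

6.7500, 6.8333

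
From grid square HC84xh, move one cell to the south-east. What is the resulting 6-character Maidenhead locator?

Longitude subsquare x = 23; +1 → 24, wraps to 0 = a, carry into square.
Longitude square 8; +1 → 9.
Latitude subsquare h = 7; −1 → 6 = g.

HC94ag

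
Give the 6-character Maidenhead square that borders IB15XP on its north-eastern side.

Longitude subsquare x = 23; +1 → 24, wraps to 0 = a, carry into square.
Longitude square 1; +1 → 2.
Latitude subsquare p = 15; +1 → 16 = q.

IB25aq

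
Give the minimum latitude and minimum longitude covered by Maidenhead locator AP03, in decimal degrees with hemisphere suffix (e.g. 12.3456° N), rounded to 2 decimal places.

63.00° N, 180.00° W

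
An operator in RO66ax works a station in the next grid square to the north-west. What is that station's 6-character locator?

Longitude subsquare a = 0; −1 → -1, wraps to 23 = x, carry into square.
Longitude square 6; −1 → 5.
Latitude subsquare x = 23; +1 → 24, wraps to 0 = a, carry into square.
Latitude square 6; +1 → 7.

RO57xa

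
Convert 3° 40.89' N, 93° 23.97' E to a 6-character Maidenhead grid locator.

NJ63qq

Add 180° to longitude and 90° to latitude: 273.3995, 93.6815.
Field: lon ⌊273.3995/20⌋ = 13 → N; lat ⌊93.6815/10⌋ = 9 → J.
Square: lon ⌊13.3995/2⌋ = 6; lat ⌊3.6815/1⌋ = 3.
Subsquare: lon ⌊1.3995/0.0833333⌋ = 16 → q; lat ⌊0.6815/0.0416667⌋ = 16 → q.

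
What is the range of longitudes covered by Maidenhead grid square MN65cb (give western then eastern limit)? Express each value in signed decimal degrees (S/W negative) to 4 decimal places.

Field M=12, N=13: +12·20° lon, +13·10° lat → SW at lon 60°, lat 40°.
Square 6, 5: +6·2° lon, +5·1° lat → SW at lon 72°, lat 45°.
Subsquare c=2, b=1: +2·0.0833333° lon, +1·0.0416667° lat → SW at lon 72.1667°, lat 45.0417°.
Cell spans 0.0833333° lon × 0.0416667° lat.
west 72.1667, east 72.2500.

72.1667, 72.2500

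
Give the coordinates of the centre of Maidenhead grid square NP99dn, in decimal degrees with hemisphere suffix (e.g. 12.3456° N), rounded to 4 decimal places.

69.5625° N, 98.2917° E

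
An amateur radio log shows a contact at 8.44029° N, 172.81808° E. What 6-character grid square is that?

Add 180° to longitude and 90° to latitude: 352.8181, 98.4403.
Field: 352.8181/20 → 17 → R, 98.4403/10 → 9 → J; chars RJ.
Square: 12.8181/2 → 6, 8.4403/1 → 8; chars 68.
Subsquare: 0.8181/0.0833333 → 9 → j, 0.4403/0.0416667 → 10 → k; chars jk.

RJ68jk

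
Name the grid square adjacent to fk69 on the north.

Latitude square 9; +1 → 10, wraps to 0, carry into field.
Latitude field K = 10; +1 → 11 = L.
The longitude characters are unchanged.

FL60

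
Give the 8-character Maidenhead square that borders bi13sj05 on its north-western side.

Longitude extended square 0; −1 → -1, wraps to 9, carry into subsquare.
Longitude subsquare s = 18; −1 → 17 = r.
Latitude extended square 5; +1 → 6.

BI13rj96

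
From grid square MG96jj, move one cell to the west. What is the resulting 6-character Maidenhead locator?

MG96ij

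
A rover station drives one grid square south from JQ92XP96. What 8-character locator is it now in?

JQ92xp95

Latitude extended square 6; −1 → 5.
The longitude characters are unchanged.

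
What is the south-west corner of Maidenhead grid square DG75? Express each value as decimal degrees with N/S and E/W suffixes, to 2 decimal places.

Field D=3, G=6: +3·20° lon, +6·10° lat → SW at lon -120°, lat -30°.
Square 7, 5: +7·2° lon, +5·1° lat → SW at lon -106°, lat -25°.
latitude 25.00° S, longitude 106.00° W.

25.00° S, 106.00° W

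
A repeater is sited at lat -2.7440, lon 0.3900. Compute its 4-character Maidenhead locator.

JI07

Add 180° to longitude and 90° to latitude: 180.39, 87.26.
Field (20°×10°, letters A–R): lon ⌊180.39/20⌋ = 9 → J; lat ⌊87.26/10⌋ = 8 → I.
Square (2°×1°, digits 0–9): lon ⌊0.39/2⌋ = 0; lat ⌊7.26/1⌋ = 7.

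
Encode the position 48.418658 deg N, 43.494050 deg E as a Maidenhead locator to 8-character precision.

LN18rk90

Offset from 180°W / 90°S: lon 223.49405°, lat 138.41866°.
Field: 223.49405/20 → 11 → L, 138.41866/10 → 13 → N; chars LN.
Square: 3.49405/2 → 1, 8.41866/1 → 8; chars 18.
Subsquare: 1.49405/0.0833333 → 17 → r, 0.41866/0.0416667 → 10 → k; chars rk.
Extended square: 0.07738/0.00833333 → 9, 0.00199/0.00416667 → 0; chars 90.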